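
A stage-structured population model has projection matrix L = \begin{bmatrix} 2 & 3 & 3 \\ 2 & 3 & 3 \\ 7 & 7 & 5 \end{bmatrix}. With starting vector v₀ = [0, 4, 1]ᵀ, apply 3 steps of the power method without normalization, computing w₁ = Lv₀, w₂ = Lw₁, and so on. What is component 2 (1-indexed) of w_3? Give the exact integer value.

w1 = Lv₀ = (15, 15, 33)
w2 = Lw1 = (174, 174, 375)
w3 = Lw2 = (1995, 1995, 4311)
The requested component of w3 is 1995.

1995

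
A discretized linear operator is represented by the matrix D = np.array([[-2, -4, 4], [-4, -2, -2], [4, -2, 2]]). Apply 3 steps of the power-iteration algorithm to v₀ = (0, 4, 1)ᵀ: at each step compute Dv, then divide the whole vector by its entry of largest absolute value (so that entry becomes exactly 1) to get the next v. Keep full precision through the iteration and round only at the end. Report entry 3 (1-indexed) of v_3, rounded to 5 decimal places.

0.14286

Dv0 = (-12.000000, -10.000000, -6.000000); divide by -12.000000 → v1 = (1.000000, 0.833333, 0.500000)
Dv1 = (-3.333333, -6.666667, 3.333333); divide by -6.666667 → v2 = (0.500000, 1.000000, -0.500000)
Dv2 = (-7.000000, -3.000000, -1.000000); divide by -7.000000 → v3 = (1.000000, 0.428571, 0.142857)
Requested entry of v3: -80/-560 = 0.14286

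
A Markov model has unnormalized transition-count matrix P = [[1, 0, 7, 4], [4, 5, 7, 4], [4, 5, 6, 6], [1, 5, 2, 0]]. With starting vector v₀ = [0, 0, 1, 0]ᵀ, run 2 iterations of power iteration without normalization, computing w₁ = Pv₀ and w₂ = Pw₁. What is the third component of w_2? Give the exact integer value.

111

w1 = Pv₀ = (1·0 + 0·0 + 7·1 + 4·0; 4·0 + 5·0 + 7·1 + 4·0; 4·0 + 5·0 + 6·1 + 6·0; 1·0 + 5·0 + 2·1 + 0·0) = (7, 7, 6, 2)
w2 = Pw1 = (1·7 + 0·7 + 7·6 + 4·2; 4·7 + 5·7 + 7·6 + 4·2; 4·7 + 5·7 + 6·6 + 6·2; 1·7 + 5·7 + 2·6 + 0·2) = (57, 113, 111, 54)
The requested component of w2 is 111.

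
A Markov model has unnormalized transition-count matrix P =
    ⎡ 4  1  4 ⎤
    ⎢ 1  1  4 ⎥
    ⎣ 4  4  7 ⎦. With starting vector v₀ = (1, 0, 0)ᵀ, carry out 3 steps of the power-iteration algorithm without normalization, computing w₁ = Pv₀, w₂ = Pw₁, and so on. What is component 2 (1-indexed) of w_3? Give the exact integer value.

246

w1 = Pv₀ = (4, 1, 4)
w2 = Pw1 = (33, 21, 48)
w3 = Pw2 = (345, 246, 552)
The requested component of w3 is 246.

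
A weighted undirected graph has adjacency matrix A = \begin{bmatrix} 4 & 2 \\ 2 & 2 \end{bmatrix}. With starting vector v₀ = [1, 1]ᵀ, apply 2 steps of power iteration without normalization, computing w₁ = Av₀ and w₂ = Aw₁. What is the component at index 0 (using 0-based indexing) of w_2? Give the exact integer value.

32

w1 = Av₀ = (4·1 + 2·1; 2·1 + 2·1) = (6, 4)
w2 = Aw1 = (4·6 + 2·4; 2·6 + 2·4) = (32, 20)
The requested component of w2 is 32.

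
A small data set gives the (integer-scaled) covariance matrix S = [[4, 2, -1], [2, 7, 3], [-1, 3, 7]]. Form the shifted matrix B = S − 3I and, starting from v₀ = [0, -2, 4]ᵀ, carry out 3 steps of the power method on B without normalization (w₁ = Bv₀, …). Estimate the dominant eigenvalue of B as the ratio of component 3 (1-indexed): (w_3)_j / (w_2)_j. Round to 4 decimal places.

B = S − 3I has rows (1, 2, -1); (2, 4, 3); (-1, 3, 4)
w1 = Bv₀ = (1·0 + 2·(-2) + (-1)·4; 2·0 + 4·(-2) + 3·4; (-1)·0 + 3·(-2) + 4·4) = (-8, 4, 10)
w2 = Bw1 = (1·(-8) + 2·4 + (-1)·10; 2·(-8) + 4·4 + 3·10; (-1)·(-8) + 3·4 + 4·10) = (-10, 30, 60)
w3 = Bw2 = (-10, 280, 340)
Ratio: 340/60 = 5.6667

5.6667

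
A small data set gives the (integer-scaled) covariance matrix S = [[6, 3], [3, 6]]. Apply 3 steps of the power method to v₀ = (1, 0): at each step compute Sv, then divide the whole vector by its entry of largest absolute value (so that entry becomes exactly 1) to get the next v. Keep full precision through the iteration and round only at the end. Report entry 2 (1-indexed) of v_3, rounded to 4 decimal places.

0.9286

Sv0 = (6.00000, 3.00000); divide by 6.00000 → v1 = (1.00000, 0.50000)
Sv1 = (7.50000, 6.00000); divide by 7.50000 → v2 = (1.00000, 0.80000)
Sv2 = (8.40000, 7.80000); divide by 8.40000 → v3 = (1.00000, 0.92857)
Requested entry of v3: 351/378 = 0.9286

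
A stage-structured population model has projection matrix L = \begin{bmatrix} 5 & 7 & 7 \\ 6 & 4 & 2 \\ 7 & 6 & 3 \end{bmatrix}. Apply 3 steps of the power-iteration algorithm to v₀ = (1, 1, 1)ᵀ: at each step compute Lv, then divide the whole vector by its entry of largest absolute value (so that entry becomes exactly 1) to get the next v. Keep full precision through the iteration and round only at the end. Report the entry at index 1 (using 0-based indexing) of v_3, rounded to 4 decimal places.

Lv0 = (19.00000, 12.00000, 16.00000); divide by 19.00000 → v1 = (1.00000, 0.63158, 0.84211)
Lv1 = (15.31579, 10.21053, 13.31579); divide by 15.31579 → v2 = (1.00000, 0.66667, 0.86942)
Lv2 = (15.75258, 10.40550, 13.60825); divide by 15.75258 → v3 = (1.00000, 0.66056, 0.86387)
Requested entry of v3: 3028/4584 = 0.6606

0.6606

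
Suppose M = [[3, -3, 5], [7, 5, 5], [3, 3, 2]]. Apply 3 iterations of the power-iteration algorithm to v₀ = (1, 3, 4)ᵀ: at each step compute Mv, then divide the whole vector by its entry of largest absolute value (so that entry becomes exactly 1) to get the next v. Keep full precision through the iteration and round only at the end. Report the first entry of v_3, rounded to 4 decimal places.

Mv0 = (14.00000, 42.00000, 20.00000); divide by 42.00000 → v1 = (0.33333, 1.00000, 0.47619)
Mv1 = (0.38095, 9.71429, 4.95238); divide by 9.71429 → v2 = (0.03922, 1.00000, 0.50980)
Mv2 = (-0.33333, 7.82353, 4.13725); divide by 7.82353 → v3 = (-0.04261, 1.00000, 0.52882)
Requested entry of v3: -136/3192 = -0.0426

-0.0426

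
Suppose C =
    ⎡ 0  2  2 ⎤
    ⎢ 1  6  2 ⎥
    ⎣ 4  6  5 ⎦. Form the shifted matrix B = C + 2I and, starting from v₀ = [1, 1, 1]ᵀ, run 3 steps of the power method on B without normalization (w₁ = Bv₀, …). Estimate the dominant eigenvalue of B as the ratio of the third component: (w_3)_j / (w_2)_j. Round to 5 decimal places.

B = C + 2I has rows (2, 2, 2); (1, 8, 2); (4, 6, 7)
w1 = Bv₀ = (2·1 + 2·1 + 2·1; 1·1 + 8·1 + 2·1; 4·1 + 6·1 + 7·1) = (6, 11, 17)
w2 = Bw1 = (2·6 + 2·11 + 2·17; 1·6 + 8·11 + 2·17; 4·6 + 6·11 + 7·17) = (68, 128, 209)
w3 = Bw2 = (810, 1510, 2503)
Ratio: 2503/209 = 11.97608

μ ≈ 11.97608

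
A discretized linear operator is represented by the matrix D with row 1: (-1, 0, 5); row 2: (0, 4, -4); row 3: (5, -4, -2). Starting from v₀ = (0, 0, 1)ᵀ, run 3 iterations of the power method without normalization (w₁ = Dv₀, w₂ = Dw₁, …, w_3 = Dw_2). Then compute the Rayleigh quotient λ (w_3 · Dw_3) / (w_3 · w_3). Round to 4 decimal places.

λ ≈ -3.8090

w1 = Dv₀ = ((-1)·0 + 0·0 + 5·1; 0·0 + 4·0 + (-4)·1; 5·0 + (-4)·0 + (-2)·1) = (5, -4, -2)
w2 = Dw1 = ((-1)·5 + 0·(-4) + 5·(-2); 0·5 + 4·(-4) + (-4)·(-2); 5·5 + (-4)·(-4) + (-2)·(-2)) = (-15, -8, 45)
w3 = Dw2 = (240, -212, -133)
Dw3 = (-905, -316, 2314)
w3·Dw3 = 240·(-905) + (-212)·(-316) + (-133)·2314 = -457970; w3·w3 = 240·240 + (-212)·(-212) + (-133)·(-133) = 120233
λ ≈ -457970/120233 = -3.8090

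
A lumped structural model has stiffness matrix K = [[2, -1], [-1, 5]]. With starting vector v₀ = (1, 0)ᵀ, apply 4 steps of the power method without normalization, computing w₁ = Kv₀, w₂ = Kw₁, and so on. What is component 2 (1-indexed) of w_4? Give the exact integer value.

-217

w1 = Kv₀ = (2·1 + (-1)·0; (-1)·1 + 5·0) = (2, -1)
w2 = Kw1 = (2·2 + (-1)·(-1); (-1)·2 + 5·(-1)) = (5, -7)
w3 = Kw2 = (17, -40)
w4 = Kw3 = (74, -217)
The requested component of w4 is -217.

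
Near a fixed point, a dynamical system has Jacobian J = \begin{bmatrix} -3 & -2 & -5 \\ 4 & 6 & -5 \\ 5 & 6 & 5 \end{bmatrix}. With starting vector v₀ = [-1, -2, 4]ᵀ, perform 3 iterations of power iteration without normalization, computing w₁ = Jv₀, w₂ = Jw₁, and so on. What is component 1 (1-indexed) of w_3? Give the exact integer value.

1608

w1 = Jv₀ = (-13, -36, 3)
w2 = Jw1 = (96, -283, -266)
w3 = Jw2 = (1608, 16, -2548)
The requested component of w3 is 1608.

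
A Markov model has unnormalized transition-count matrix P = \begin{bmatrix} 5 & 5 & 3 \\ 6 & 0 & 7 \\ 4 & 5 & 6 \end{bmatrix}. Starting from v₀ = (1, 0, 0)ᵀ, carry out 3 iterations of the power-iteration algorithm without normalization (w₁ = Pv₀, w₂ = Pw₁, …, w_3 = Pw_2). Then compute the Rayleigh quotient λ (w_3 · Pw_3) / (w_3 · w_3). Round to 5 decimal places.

13.70257

w1 = Pv₀ = (5, 6, 4)
w2 = Pw1 = (67, 58, 74)
w3 = Pw2 = (847, 920, 1002)
Pw3 = (11841, 12096, 14000)
w3·Pw3 = 847·11841 + 920·12096 + 1002·14000 = 35185647; w3·w3 = 847·847 + 920·920 + 1002·1002 = 2567813
λ ≈ 35185647/2567813 = 13.70257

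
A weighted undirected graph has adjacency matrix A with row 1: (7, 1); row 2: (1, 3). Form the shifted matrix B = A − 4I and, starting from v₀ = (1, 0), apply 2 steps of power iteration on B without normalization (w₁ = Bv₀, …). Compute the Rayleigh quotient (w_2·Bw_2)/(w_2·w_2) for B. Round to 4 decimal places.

B = A − 4I has rows (3, 1); (1, -1)
w1 = Bv₀ = (3, 1)
w2 = Bw1 = (10, 2)
Bw2 = (32, 8)
w2·Bw2 = 336; w2·w2 = 104; μ ≈ 336/104 = 3.2308

3.2308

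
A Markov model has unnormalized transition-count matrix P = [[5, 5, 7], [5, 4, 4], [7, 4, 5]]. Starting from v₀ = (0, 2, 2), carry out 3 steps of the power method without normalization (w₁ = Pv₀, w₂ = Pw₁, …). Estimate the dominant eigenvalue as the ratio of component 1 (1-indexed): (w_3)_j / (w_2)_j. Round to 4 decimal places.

w1 = Pv₀ = (5·0 + 5·2 + 7·2; 5·0 + 4·2 + 4·2; 7·0 + 4·2 + 5·2) = (24, 16, 18)
w2 = Pw1 = (5·24 + 5·16 + 7·18; 5·24 + 4·16 + 4·18; 7·24 + 4·16 + 5·18) = (326, 256, 322)
w3 = Pw2 = (5164, 3942, 4916)
Ratio at component: 5164 / 326 = 15.8405

λ ≈ 15.8405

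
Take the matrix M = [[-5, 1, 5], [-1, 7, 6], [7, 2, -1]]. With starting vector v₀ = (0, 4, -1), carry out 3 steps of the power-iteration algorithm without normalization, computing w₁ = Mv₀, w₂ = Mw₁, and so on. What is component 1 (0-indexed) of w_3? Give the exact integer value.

1559

w1 = Mv₀ = (-1, 22, 9)
w2 = Mw1 = (72, 209, 28)
w3 = Mw2 = (-11, 1559, 894)
The requested component of w3 is 1559.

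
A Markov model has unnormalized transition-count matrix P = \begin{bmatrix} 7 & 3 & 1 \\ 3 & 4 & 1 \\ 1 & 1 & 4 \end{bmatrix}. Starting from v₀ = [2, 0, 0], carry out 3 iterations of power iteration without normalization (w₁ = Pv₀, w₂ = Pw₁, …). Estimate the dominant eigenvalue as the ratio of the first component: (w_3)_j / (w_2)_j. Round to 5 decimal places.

w1 = Pv₀ = (7·2 + 3·0 + 1·0; 3·2 + 4·0 + 1·0; 1·2 + 1·0 + 4·0) = (14, 6, 2)
w2 = Pw1 = (7·14 + 3·6 + 1·2; 3·14 + 4·6 + 1·2; 1·14 + 1·6 + 4·2) = (118, 68, 28)
w3 = Pw2 = (1058, 654, 298)
Ratio at component: 1058 / 118 = 8.96610

8.96610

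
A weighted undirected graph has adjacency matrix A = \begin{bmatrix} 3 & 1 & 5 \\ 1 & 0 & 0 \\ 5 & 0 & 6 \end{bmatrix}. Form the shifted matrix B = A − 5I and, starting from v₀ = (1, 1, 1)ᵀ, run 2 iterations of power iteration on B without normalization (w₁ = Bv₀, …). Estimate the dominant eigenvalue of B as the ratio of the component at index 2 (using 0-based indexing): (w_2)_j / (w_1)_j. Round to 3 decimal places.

4.333

B = A − 5I has rows (-2, 1, 5); (1, -5, 0); (5, 0, 1)
w1 = Bv₀ = ((-2)·1 + 1·1 + 5·1; 1·1 + (-5)·1 + 0·1; 5·1 + 0·1 + 1·1) = (4, -4, 6)
w2 = Bw1 = ((-2)·4 + 1·(-4) + 5·6; 1·4 + (-5)·(-4) + 0·6; 5·4 + 0·(-4) + 1·6) = (18, 24, 26)
Ratio: 26/6 = 4.333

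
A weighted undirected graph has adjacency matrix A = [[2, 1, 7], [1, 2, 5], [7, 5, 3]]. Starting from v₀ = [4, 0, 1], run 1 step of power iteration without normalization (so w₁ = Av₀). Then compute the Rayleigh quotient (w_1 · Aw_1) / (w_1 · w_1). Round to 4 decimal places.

w1 = Av₀ = (2·4 + 1·0 + 7·1; 1·4 + 2·0 + 5·1; 7·4 + 5·0 + 3·1) = (15, 9, 31)
Aw1 = (256, 188, 243)
w1·Aw1 = 15·256 + 9·188 + 31·243 = 13065; w1·w1 = 15·15 + 9·9 + 31·31 = 1267
λ ≈ 13065/1267 = 10.3118

λ ≈ 10.3118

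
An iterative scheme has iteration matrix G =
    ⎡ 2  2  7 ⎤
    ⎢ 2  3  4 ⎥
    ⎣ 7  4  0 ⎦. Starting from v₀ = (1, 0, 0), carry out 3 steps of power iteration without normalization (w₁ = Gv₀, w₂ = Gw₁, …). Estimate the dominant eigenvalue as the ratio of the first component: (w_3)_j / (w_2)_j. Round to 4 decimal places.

λ ≈ 6.0351

w1 = Gv₀ = (2·1 + 2·0 + 7·0; 2·1 + 3·0 + 4·0; 7·1 + 4·0 + 0·0) = (2, 2, 7)
w2 = Gw1 = (2·2 + 2·2 + 7·7; 2·2 + 3·2 + 4·7; 7·2 + 4·2 + 0·7) = (57, 38, 22)
w3 = Gw2 = (344, 316, 551)
Ratio at component: 344 / 57 = 6.0351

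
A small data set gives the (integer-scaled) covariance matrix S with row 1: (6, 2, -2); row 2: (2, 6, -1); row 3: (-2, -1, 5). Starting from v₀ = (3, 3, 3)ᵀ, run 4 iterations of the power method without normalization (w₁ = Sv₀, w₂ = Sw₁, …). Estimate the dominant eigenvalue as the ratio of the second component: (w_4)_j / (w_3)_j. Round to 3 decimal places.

8.385

w1 = Sv₀ = (6·3 + 2·3 + (-2)·3; 2·3 + 6·3 + (-1)·3; (-2)·3 + (-1)·3 + 5·3) = (18, 21, 6)
w2 = Sw1 = (6·18 + 2·21 + (-2)·6; 2·18 + 6·21 + (-1)·6; (-2)·18 + (-1)·21 + 5·6) = (138, 156, -27)
w3 = Sw2 = (1194, 1239, -567)
w4 = Sw3 = (10776, 10389, -6462)
Ratio at component: 10389 / 1239 = 8.385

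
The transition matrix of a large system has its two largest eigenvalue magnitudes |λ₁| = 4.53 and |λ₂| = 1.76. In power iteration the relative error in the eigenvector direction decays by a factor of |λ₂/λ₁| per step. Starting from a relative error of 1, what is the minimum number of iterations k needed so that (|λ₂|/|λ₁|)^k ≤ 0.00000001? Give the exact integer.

|λ₂/λ₁| = 1.76/4.53 = 0.38852
Need k ≥ ln(0.00000001) / ln(0.38852) = -18.4207 / -0.9454 ≈ 19.484
Smallest integer k satisfying the bound: 20

20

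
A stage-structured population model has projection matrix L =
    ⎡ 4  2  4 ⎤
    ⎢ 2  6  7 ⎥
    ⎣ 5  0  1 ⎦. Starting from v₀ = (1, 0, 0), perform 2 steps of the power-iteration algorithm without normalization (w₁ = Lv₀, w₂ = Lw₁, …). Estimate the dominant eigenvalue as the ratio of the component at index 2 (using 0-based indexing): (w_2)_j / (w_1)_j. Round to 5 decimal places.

w1 = Lv₀ = (4, 2, 5)
w2 = Lw1 = (40, 55, 25)
Ratio at component: 25 / 5 = 5.00000

λ ≈ 5.00000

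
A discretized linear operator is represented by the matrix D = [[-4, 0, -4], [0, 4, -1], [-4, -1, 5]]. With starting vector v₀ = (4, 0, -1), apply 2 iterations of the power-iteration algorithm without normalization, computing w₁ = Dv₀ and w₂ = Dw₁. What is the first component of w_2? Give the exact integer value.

w1 = Dv₀ = (-12, 1, -21)
w2 = Dw1 = (132, 25, -58)
The requested component of w2 is 132.

132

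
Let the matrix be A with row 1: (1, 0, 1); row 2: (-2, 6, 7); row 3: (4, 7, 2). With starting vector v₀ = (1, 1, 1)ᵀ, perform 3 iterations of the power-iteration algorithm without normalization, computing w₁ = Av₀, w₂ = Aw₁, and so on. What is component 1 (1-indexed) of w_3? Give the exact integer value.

w1 = Av₀ = (1·1 + 0·1 + 1·1; (-2)·1 + 6·1 + 7·1; 4·1 + 7·1 + 2·1) = (2, 11, 13)
w2 = Aw1 = (1·2 + 0·11 + 1·13; (-2)·2 + 6·11 + 7·13; 4·2 + 7·11 + 2·13) = (15, 153, 111)
w3 = Aw2 = (126, 1665, 1353)
The requested component of w3 is 126.

126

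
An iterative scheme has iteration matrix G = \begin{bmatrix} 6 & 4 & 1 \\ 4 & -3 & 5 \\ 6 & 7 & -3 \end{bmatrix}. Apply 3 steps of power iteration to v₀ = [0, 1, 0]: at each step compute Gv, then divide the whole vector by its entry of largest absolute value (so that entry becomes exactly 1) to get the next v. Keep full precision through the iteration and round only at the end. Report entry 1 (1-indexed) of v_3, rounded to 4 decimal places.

0.5714

Gv0 = (4.00000, -3.00000, 7.00000); divide by 7.00000 → v1 = (0.57143, -0.42857, 1.00000)
Gv1 = (2.71429, 8.57143, -2.57143); divide by 8.57143 → v2 = (0.31667, 1.00000, -0.30000)
Gv2 = (5.60000, -3.23333, 9.80000); divide by 9.80000 → v3 = (0.57143, -0.32993, 1.00000)
Requested entry of v3: 336/588 = 0.5714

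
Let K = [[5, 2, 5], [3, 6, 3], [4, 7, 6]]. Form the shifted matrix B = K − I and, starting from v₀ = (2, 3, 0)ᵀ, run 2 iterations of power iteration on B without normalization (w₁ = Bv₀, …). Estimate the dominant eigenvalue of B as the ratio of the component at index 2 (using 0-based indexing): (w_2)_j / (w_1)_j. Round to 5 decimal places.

B = K − I has rows (4, 2, 5); (3, 5, 3); (4, 7, 5)
w1 = Bv₀ = (14, 21, 29)
w2 = Bw1 = (243, 234, 348)
Ratio: 348/29 = 12.00000

μ ≈ 12.00000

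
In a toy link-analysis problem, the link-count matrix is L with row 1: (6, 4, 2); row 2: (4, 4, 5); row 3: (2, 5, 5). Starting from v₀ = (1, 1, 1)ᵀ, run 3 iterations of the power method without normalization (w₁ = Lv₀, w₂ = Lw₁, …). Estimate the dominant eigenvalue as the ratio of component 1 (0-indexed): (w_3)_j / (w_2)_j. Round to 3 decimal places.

12.356

w1 = Lv₀ = (6·1 + 4·1 + 2·1; 4·1 + 4·1 + 5·1; 2·1 + 5·1 + 5·1) = (12, 13, 12)
w2 = Lw1 = (6·12 + 4·13 + 2·12; 4·12 + 4·13 + 5·12; 2·12 + 5·13 + 5·12) = (148, 160, 149)
w3 = Lw2 = (1826, 1977, 1841)
Ratio at component: 1977 / 160 = 12.356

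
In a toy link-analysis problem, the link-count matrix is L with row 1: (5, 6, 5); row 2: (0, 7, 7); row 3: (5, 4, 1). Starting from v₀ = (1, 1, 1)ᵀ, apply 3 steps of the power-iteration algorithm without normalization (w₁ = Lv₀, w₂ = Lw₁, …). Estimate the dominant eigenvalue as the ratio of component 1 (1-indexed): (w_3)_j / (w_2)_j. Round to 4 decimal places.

13.1215

w1 = Lv₀ = (5·1 + 6·1 + 5·1; 0·1 + 7·1 + 7·1; 5·1 + 4·1 + 1·1) = (16, 14, 10)
w2 = Lw1 = (5·16 + 6·14 + 5·10; 0·16 + 7·14 + 7·10; 5·16 + 4·14 + 1·10) = (214, 168, 146)
w3 = Lw2 = (2808, 2198, 1888)
Ratio at component: 2808 / 214 = 13.1215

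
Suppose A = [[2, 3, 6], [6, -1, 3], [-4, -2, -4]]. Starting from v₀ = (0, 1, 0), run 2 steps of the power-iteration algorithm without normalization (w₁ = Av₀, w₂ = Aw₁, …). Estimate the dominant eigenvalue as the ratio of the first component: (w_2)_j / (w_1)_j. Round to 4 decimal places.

λ ≈ -3.0000

w1 = Av₀ = (3, -1, -2)
w2 = Aw1 = (-9, 13, -2)
Ratio at component: -9 / 3 = -3.0000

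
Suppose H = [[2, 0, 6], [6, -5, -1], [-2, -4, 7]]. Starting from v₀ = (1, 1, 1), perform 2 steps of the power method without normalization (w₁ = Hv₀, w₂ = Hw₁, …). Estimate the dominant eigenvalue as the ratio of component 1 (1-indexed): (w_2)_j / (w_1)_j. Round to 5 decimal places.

w1 = Hv₀ = (2·1 + 0·1 + 6·1; 6·1 + (-5)·1 + (-1)·1; (-2)·1 + (-4)·1 + 7·1) = (8, 0, 1)
w2 = Hw1 = (2·8 + 0·0 + 6·1; 6·8 + (-5)·0 + (-1)·1; (-2)·8 + (-4)·0 + 7·1) = (22, 47, -9)
Ratio at component: 22 / 8 = 2.75000

2.75000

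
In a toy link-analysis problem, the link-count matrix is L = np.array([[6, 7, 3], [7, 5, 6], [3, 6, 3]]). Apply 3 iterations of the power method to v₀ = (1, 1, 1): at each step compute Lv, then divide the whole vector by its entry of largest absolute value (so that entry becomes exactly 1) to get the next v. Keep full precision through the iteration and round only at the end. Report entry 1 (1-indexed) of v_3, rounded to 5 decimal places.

Lv0 = (16.000000, 18.000000, 12.000000); divide by 18.000000 → v1 = (0.888889, 1.000000, 0.666667)
Lv1 = (14.333333, 15.222222, 10.666667); divide by 15.222222 → v2 = (0.941606, 1.000000, 0.700730)
Lv2 = (14.751825, 15.795620, 10.927007); divide by 15.795620 → v3 = (0.933919, 1.000000, 0.691774)
Requested entry of v3: 4042/4328 = 0.93392

0.93392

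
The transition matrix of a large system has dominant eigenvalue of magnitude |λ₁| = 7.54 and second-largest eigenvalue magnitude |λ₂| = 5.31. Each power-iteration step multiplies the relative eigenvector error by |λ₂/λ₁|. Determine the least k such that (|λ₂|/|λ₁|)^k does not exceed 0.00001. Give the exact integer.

|λ₂/λ₁| = 5.31/7.54 = 0.70424
Need k ≥ ln(0.00001) / ln(0.70424) = -11.5129 / -0.3506 ≈ 32.835
Smallest integer k satisfying the bound: 33

33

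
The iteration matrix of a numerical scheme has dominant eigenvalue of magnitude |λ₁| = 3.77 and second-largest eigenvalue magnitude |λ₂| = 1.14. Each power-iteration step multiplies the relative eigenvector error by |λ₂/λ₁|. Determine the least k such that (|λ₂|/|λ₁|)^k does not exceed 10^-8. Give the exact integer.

|λ₂/λ₁| = 1.14/3.77 = 0.30239
Need k ≥ ln(10^-8) / ln(0.30239) = -18.4207 / -1.1960 ≈ 15.401
Smallest integer k satisfying the bound: 16

16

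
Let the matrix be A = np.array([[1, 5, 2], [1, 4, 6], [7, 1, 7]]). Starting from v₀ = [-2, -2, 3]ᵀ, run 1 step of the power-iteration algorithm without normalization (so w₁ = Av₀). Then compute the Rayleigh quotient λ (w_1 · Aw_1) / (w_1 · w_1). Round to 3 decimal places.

λ ≈ 1.512

w1 = Av₀ = (-6, 8, 5)
Aw1 = (44, 56, 1)
w1·Aw1 = (-6)·44 + 8·56 + 5·1 = 189; w1·w1 = (-6)·(-6) + 8·8 + 5·5 = 125
λ ≈ 189/125 = 1.512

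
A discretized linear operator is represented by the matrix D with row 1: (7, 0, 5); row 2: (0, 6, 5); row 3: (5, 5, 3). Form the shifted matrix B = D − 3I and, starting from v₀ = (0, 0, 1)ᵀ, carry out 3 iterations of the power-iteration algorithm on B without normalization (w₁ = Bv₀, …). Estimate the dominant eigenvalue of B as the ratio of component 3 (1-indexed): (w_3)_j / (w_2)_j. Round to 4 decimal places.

B = D − 3I has rows (4, 0, 5); (0, 3, 5); (5, 5, 0)
w1 = Bv₀ = (4·0 + 0·0 + 5·1; 0·0 + 3·0 + 5·1; 5·0 + 5·0 + 0·1) = (5, 5, 0)
w2 = Bw1 = (4·5 + 0·5 + 5·0; 0·5 + 3·5 + 5·0; 5·5 + 5·5 + 0·0) = (20, 15, 50)
w3 = Bw2 = (330, 295, 175)
Ratio: 175/50 = 3.5000

3.5000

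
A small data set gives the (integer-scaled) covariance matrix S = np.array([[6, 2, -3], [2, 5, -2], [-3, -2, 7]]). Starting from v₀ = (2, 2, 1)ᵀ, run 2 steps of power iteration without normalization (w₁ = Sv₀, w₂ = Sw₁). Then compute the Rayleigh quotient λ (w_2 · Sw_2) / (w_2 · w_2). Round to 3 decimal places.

10.536

w1 = Sv₀ = (13, 12, -3)
w2 = Sw1 = (111, 92, -84)
Sw2 = (1102, 850, -1105)
w2·Sw2 = 111·1102 + 92·850 + (-84)·(-1105) = 293342; w2·w2 = 111·111 + 92·92 + (-84)·(-84) = 27841
λ ≈ 293342/27841 = 10.536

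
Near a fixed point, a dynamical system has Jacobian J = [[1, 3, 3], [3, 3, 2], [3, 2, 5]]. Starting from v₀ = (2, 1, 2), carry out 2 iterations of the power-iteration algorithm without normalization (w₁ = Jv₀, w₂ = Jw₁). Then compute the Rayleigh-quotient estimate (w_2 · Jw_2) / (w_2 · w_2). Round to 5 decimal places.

λ ≈ 8.53940

w1 = Jv₀ = (11, 13, 18)
w2 = Jw1 = (104, 108, 149)
Jw2 = (875, 934, 1273)
w2·Jw2 = 104·875 + 108·934 + 149·1273 = 381549; w2·w2 = 104·104 + 108·108 + 149·149 = 44681
λ ≈ 381549/44681 = 8.53940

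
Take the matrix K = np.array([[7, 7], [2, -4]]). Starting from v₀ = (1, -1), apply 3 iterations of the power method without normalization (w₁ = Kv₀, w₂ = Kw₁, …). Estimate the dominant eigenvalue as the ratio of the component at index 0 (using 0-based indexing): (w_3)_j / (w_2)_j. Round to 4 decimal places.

w1 = Kv₀ = (0, 6)
w2 = Kw1 = (42, -24)
w3 = Kw2 = (126, 180)
Ratio at component: 126 / 42 = 3.0000

λ ≈ 3.0000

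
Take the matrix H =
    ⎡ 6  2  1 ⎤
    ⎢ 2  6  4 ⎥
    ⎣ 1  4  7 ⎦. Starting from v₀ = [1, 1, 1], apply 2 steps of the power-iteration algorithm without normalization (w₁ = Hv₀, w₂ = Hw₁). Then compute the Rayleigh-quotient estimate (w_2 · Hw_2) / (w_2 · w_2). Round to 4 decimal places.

w1 = Hv₀ = (9, 12, 12)
w2 = Hw1 = (90, 138, 141)
Hw2 = (957, 1572, 1629)
w2·Hw2 = 90·957 + 138·1572 + 141·1629 = 532755; w2·w2 = 90·90 + 138·138 + 141·141 = 47025
λ ≈ 532755/47025 = 11.3292

11.3292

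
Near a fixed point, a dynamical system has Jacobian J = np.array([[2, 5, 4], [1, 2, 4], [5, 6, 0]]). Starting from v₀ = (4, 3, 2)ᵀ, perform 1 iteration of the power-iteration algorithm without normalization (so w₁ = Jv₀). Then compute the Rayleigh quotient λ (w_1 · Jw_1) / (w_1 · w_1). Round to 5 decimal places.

8.55991

w1 = Jv₀ = (31, 18, 38)
Jw1 = (304, 219, 263)
w1·Jw1 = 31·304 + 18·219 + 38·263 = 23360; w1·w1 = 31·31 + 18·18 + 38·38 = 2729
λ ≈ 23360/2729 = 8.55991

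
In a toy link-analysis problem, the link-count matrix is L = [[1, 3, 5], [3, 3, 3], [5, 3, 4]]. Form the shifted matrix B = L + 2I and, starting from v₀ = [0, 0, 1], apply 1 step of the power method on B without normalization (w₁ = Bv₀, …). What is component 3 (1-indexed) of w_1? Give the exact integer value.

B = L + 2I has rows (3, 3, 5); (3, 5, 3); (5, 3, 6)
w1 = Bv₀ = (3·0 + 3·0 + 5·1; 3·0 + 5·0 + 3·1; 5·0 + 3·0 + 6·1) = (5, 3, 6)
Requested component of w1: 6

6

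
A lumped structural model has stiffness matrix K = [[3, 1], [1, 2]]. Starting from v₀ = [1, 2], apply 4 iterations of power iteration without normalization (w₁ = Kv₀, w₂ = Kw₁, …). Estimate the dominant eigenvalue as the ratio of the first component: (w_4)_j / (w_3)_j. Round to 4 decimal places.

λ ≈ 3.6667

w1 = Kv₀ = (3·1 + 1·2; 1·1 + 2·2) = (5, 5)
w2 = Kw1 = (3·5 + 1·5; 1·5 + 2·5) = (20, 15)
w3 = Kw2 = (75, 50)
w4 = Kw3 = (275, 175)
Ratio at component: 275 / 75 = 3.6667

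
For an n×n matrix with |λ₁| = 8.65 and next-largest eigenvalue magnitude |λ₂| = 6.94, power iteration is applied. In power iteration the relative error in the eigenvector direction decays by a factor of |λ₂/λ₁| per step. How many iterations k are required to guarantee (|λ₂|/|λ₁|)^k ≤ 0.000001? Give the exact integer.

|λ₂/λ₁| = 6.94/8.65 = 0.80231
Need k ≥ ln(0.000001) / ln(0.80231) = -13.8155 / -0.2203 ≈ 62.724
Smallest integer k satisfying the bound: 63

63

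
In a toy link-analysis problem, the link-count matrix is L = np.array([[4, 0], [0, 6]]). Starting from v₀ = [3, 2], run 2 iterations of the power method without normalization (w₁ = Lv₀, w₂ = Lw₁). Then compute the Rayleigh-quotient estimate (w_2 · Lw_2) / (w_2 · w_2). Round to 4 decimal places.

5.3846

w1 = Lv₀ = (4·3 + 0·2; 0·3 + 6·2) = (12, 12)
w2 = Lw1 = (4·12 + 0·12; 0·12 + 6·12) = (48, 72)
Lw2 = (192, 432)
w2·Lw2 = 48·192 + 72·432 = 40320; w2·w2 = 48·48 + 72·72 = 7488
λ ≈ 40320/7488 = 5.3846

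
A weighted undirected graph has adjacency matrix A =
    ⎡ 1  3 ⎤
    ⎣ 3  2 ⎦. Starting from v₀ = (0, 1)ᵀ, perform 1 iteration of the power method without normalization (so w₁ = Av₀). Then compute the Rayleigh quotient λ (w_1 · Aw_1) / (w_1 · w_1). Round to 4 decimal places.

w1 = Av₀ = (3, 2)
Aw1 = (9, 13)
w1·Aw1 = 3·9 + 2·13 = 53; w1·w1 = 3·3 + 2·2 = 13
λ ≈ 53/13 = 4.0769

λ ≈ 4.0769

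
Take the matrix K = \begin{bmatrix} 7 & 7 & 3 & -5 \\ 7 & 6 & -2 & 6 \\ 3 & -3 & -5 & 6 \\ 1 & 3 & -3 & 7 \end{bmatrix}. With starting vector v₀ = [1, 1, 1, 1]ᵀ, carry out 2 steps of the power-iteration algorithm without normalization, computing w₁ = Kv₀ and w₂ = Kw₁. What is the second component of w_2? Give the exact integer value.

w1 = Kv₀ = (7·1 + 7·1 + 3·1 + (-5)·1; 7·1 + 6·1 + (-2)·1 + 6·1; 3·1 + (-3)·1 + (-5)·1 + 6·1; 1·1 + 3·1 + (-3)·1 + 7·1) = (12, 17, 1, 8)
w2 = Kw1 = (7·12 + 7·17 + 3·1 + (-5)·8; 7·12 + 6·17 + (-2)·1 + 6·8; 3·12 + (-3)·17 + (-5)·1 + 6·8; 1·12 + 3·17 + (-3)·1 + 7·8) = (166, 232, 28, 116)
The requested component of w2 is 232.

232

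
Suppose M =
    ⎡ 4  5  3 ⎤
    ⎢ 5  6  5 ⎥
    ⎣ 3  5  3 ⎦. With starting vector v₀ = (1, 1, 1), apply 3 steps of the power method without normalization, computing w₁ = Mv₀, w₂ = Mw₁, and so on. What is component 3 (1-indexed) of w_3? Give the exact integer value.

1985

w1 = Mv₀ = (12, 16, 11)
w2 = Mw1 = (161, 211, 149)
w3 = Mw2 = (2146, 2816, 1985)
The requested component of w3 is 1985.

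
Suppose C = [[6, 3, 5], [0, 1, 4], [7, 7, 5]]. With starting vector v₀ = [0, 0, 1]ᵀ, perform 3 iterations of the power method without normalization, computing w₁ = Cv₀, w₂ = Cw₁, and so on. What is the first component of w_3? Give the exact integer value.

914

w1 = Cv₀ = (5, 4, 5)
w2 = Cw1 = (67, 24, 88)
w3 = Cw2 = (914, 376, 1077)
The requested component of w3 is 914.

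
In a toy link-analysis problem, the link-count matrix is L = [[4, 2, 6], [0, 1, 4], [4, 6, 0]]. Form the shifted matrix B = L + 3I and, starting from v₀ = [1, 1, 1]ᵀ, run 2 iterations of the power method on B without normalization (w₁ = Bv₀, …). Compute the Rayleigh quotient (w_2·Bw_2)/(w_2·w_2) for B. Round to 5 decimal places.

B = L + 3I has rows (7, 2, 6); (0, 4, 4); (4, 6, 3)
w1 = Bv₀ = (15, 8, 13)
w2 = Bw1 = (199, 84, 147)
Bw2 = (2443, 924, 1741)
w2·Bw2 = 819700; w2·w2 = 68266; μ ≈ 819700/68266 = 12.00744

12.00744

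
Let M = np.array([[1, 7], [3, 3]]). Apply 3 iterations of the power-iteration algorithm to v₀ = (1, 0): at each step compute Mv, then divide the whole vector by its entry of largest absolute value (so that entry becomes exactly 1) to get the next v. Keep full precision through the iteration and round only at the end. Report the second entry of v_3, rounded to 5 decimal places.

0.96226

Mv0 = (1.000000, 3.000000); divide by 3.000000 → v1 = (0.333333, 1.000000)
Mv1 = (7.333333, 4.000000); divide by 7.333333 → v2 = (1.000000, 0.545455)
Mv2 = (4.818182, 4.636364); divide by 4.818182 → v3 = (1.000000, 0.962264)
Requested entry of v3: 102/106 = 0.96226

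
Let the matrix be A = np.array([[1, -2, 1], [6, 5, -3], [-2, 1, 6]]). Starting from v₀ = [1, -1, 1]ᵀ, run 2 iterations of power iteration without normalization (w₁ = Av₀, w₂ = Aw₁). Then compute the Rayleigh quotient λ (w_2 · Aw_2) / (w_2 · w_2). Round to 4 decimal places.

w1 = Av₀ = (1·1 + (-2)·(-1) + 1·1; 6·1 + 5·(-1) + (-3)·1; (-2)·1 + 1·(-1) + 6·1) = (4, -2, 3)
w2 = Aw1 = (1·4 + (-2)·(-2) + 1·3; 6·4 + 5·(-2) + (-3)·3; (-2)·4 + 1·(-2) + 6·3) = (11, 5, 8)
Aw2 = (9, 67, 31)
w2·Aw2 = 11·9 + 5·67 + 8·31 = 682; w2·w2 = 11·11 + 5·5 + 8·8 = 210
λ ≈ 682/210 = 3.2476

3.2476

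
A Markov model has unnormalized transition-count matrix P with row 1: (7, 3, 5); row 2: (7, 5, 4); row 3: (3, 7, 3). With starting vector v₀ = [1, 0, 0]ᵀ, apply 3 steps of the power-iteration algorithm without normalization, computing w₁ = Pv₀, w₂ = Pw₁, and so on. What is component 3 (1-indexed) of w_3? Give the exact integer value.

w1 = Pv₀ = (7, 7, 3)
w2 = Pw1 = (85, 96, 79)
w3 = Pw2 = (1278, 1391, 1164)
The requested component of w3 is 1164.

1164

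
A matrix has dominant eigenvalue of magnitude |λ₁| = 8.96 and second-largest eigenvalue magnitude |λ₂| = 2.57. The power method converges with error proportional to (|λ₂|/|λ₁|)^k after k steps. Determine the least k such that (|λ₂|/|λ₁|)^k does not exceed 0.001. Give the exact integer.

|λ₂/λ₁| = 2.57/8.96 = 0.28683
Need k ≥ ln(0.001) / ln(0.28683) = -6.9078 / -1.2489 ≈ 5.531
Smallest integer k satisfying the bound: 6

6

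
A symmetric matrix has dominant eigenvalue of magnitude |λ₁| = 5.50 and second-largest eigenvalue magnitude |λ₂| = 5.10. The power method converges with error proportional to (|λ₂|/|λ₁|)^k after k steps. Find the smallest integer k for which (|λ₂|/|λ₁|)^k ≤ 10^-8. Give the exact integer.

|λ₂/λ₁| = 5.10/5.50 = 0.92727
Need k ≥ ln(10^-8) / ln(0.92727) = -18.4207 / -0.0755 ≈ 243.958
Smallest integer k satisfying the bound: 244

244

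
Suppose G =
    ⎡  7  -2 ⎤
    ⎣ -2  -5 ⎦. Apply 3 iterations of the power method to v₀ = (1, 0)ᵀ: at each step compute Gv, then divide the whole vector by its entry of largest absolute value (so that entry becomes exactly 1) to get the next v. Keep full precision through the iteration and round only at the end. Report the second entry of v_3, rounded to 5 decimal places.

Gv0 = (7.000000, -2.000000); divide by 7.000000 → v1 = (1.000000, -0.285714)
Gv1 = (7.571429, -0.571429); divide by 7.571429 → v2 = (1.000000, -0.075472)
Gv2 = (7.150943, -1.622642); divide by 7.150943 → v3 = (1.000000, -0.226913)
Requested entry of v3: -86/379 = -0.22691

-0.22691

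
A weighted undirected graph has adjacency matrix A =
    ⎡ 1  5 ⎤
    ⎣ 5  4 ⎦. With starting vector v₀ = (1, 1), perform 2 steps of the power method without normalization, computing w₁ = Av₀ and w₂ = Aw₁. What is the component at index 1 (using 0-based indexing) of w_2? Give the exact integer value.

66

w1 = Av₀ = (6, 9)
w2 = Aw1 = (51, 66)
The requested component of w2 is 66.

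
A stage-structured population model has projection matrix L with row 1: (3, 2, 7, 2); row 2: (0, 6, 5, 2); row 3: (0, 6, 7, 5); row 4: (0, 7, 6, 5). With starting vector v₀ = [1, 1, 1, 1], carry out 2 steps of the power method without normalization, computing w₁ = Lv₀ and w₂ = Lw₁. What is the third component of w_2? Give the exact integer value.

w1 = Lv₀ = (3·1 + 2·1 + 7·1 + 2·1; 0·1 + 6·1 + 5·1 + 2·1; 0·1 + 6·1 + 7·1 + 5·1; 0·1 + 7·1 + 6·1 + 5·1) = (14, 13, 18, 18)
w2 = Lw1 = (3·14 + 2·13 + 7·18 + 2·18; 0·14 + 6·13 + 5·18 + 2·18; 0·14 + 6·13 + 7·18 + 5·18; 0·14 + 7·13 + 6·18 + 5·18) = (230, 204, 294, 289)
The requested component of w2 is 294.

294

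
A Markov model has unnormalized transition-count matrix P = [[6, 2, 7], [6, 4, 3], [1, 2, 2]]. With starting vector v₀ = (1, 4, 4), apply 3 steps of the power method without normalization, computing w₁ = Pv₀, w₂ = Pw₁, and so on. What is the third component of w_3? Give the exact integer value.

w1 = Pv₀ = (6·1 + 2·4 + 7·4; 6·1 + 4·4 + 3·4; 1·1 + 2·4 + 2·4) = (42, 34, 17)
w2 = Pw1 = (6·42 + 2·34 + 7·17; 6·42 + 4·34 + 3·17; 1·42 + 2·34 + 2·17) = (439, 439, 144)
w3 = Pw2 = (4520, 4822, 1605)
The requested component of w3 is 1605.

1605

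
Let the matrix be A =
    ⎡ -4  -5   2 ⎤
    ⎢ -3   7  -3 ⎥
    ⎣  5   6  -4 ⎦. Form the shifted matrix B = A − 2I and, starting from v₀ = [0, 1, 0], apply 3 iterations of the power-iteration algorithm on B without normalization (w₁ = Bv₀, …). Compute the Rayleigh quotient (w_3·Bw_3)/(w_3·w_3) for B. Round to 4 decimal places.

B = A − 2I has rows (-6, -5, 2); (-3, 5, -3); (5, 6, -6)
w1 = Bv₀ = (-5, 5, 6)
w2 = Bw1 = (17, 22, -31)
w3 = Bw2 = (-274, 152, 403)
Bw3 = (1690, 373, -2876)
w3·Bw3 = -1565392; w3·w3 = 260589; μ ≈ -1565392/260589 = -6.0071

μ ≈ -6.0071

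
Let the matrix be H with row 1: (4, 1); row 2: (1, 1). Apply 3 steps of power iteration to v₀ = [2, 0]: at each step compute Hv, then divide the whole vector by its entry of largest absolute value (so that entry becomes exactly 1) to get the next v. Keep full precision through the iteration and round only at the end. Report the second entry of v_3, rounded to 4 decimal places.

0.3014

Hv0 = (8.00000, 2.00000); divide by 8.00000 → v1 = (1.00000, 0.25000)
Hv1 = (4.25000, 1.25000); divide by 4.25000 → v2 = (1.00000, 0.29412)
Hv2 = (4.29412, 1.29412); divide by 4.29412 → v3 = (1.00000, 0.30137)
Requested entry of v3: 44/146 = 0.3014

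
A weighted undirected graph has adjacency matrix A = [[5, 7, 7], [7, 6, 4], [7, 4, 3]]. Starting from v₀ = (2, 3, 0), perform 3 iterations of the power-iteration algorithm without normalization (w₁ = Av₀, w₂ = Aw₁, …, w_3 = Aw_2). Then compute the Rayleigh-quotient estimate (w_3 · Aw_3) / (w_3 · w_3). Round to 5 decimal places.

λ ≈ 16.88376

w1 = Av₀ = (5·2 + 7·3 + 7·0; 7·2 + 6·3 + 4·0; 7·2 + 4·3 + 3·0) = (31, 32, 26)
w2 = Aw1 = (5·31 + 7·32 + 7·26; 7·31 + 6·32 + 4·26; 7·31 + 4·32 + 3·26) = (561, 513, 423)
w3 = Aw2 = (9357, 8697, 7248)
Aw3 = (158400, 146673, 122031)
w3·Aw3 = 9357·158400 + 8697·146673 + 7248·122031 = 3642244569; w3·w3 = 9357·9357 + 8697·8697 + 7248·7248 = 215724762
λ ≈ 3642244569/215724762 = 16.88376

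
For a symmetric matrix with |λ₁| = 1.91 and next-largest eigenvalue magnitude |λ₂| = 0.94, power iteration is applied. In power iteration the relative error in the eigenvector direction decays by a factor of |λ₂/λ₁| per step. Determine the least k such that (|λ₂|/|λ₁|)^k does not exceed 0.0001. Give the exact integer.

13

|λ₂/λ₁| = 0.94/1.91 = 0.49215
Need k ≥ ln(0.0001) / ln(0.49215) = -9.2103 / -0.7090 ≈ 12.991
Smallest integer k satisfying the bound: 13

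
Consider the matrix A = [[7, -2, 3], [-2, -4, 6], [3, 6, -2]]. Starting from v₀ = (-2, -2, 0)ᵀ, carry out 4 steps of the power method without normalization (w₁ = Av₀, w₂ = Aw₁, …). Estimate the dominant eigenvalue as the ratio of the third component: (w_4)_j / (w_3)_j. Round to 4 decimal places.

w1 = Av₀ = (-10, 12, -18)
w2 = Aw1 = (-148, -136, 78)
w3 = Aw2 = (-530, 1308, -1416)
w4 = Aw3 = (-10574, -12668, 9090)
Ratio at component: 9090 / -1416 = -6.4195

λ ≈ -6.4195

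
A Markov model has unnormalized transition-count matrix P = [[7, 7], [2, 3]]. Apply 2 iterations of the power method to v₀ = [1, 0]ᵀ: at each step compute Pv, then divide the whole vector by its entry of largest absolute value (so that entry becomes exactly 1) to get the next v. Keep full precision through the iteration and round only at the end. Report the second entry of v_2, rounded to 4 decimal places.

Pv0 = (7.00000, 2.00000); divide by 7.00000 → v1 = (1.00000, 0.28571)
Pv1 = (9.00000, 2.85714); divide by 9.00000 → v2 = (1.00000, 0.31746)
Requested entry of v2: 20/63 = 0.3175

0.3175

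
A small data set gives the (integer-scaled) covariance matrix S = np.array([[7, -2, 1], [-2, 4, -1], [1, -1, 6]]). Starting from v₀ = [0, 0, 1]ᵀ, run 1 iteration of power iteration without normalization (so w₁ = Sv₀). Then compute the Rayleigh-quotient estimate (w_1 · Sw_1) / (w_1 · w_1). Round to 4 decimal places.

6.7105

w1 = Sv₀ = (1, -1, 6)
Sw1 = (15, -12, 38)
w1·Sw1 = 1·15 + (-1)·(-12) + 6·38 = 255; w1·w1 = 1·1 + (-1)·(-1) + 6·6 = 38
λ ≈ 255/38 = 6.7105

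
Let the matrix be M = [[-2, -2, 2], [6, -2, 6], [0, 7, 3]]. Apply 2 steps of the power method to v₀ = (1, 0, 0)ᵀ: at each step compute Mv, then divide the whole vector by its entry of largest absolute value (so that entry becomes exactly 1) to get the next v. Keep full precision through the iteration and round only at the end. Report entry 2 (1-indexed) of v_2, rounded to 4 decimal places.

Mv0 = (-2.00000, 6.00000, 0.00000); divide by 6.00000 → v1 = (-0.33333, 1.00000, 0.00000)
Mv1 = (-1.33333, -4.00000, 7.00000); divide by 7.00000 → v2 = (-0.19048, -0.57143, 1.00000)
Requested entry of v2: -24/42 = -0.5714

-0.5714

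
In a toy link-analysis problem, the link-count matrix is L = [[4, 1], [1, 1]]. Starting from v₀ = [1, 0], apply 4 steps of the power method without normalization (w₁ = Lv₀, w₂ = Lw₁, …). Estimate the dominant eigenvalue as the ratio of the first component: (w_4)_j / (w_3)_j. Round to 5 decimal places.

λ ≈ 4.30137

w1 = Lv₀ = (4, 1)
w2 = Lw1 = (17, 5)
w3 = Lw2 = (73, 22)
w4 = Lw3 = (314, 95)
Ratio at component: 314 / 73 = 4.30137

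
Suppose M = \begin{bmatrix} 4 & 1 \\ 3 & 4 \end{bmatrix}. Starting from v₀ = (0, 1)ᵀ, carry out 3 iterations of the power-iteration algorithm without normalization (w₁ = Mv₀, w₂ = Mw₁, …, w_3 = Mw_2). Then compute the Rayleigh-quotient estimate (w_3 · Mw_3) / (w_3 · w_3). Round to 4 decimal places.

5.6189

w1 = Mv₀ = (1, 4)
w2 = Mw1 = (8, 19)
w3 = Mw2 = (51, 100)
Mw3 = (304, 553)
w3·Mw3 = 51·304 + 100·553 = 70804; w3·w3 = 51·51 + 100·100 = 12601
λ ≈ 70804/12601 = 5.6189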